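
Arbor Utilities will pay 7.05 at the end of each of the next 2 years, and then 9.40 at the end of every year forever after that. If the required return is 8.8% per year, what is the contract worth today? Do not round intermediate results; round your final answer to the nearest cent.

102.67

PV of 2-year annuity: 7.05 × [1 − (1+0.088)^−2] / 0.088 = 12.43546
Perpetuity value at year 2: 9.40 / 0.088 = 106.81818
PV of perpetuity: 106.81818 / (1+0.088)^2 = 90.23757
Total PV = 12.43546 + 90.23757 = 102.67303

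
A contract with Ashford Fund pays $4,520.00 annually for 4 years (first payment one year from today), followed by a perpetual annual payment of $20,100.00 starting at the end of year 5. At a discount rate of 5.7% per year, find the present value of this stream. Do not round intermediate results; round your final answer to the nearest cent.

$298272.29

PV of 4-year annuity: $4,520.00 × [1 − (1+0.057)^−4] / 0.057 = 15770.47280
Perpetuity value at year 4: $20,100.00 / 0.057 = 352631.57895
PV of perpetuity: 352631.57895 / (1+0.057)^4 = 282501.82159
Total PV = 15770.47280 + 282501.82159 = 298272.29439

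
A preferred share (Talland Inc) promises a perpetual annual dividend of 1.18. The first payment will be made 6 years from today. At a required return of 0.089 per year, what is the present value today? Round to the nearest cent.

Value at end of year 5: C / r = 1.18 / 0.089 = 13.2584
Discount to today: PV = 13.2584 / (1 + 0.089)^5 = 13.2584 / 1.531579 = 8.66

8.66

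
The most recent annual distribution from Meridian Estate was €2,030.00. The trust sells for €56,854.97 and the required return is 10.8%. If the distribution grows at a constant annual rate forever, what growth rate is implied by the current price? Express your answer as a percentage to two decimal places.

P = D₀(1+g)/(r−g) ⇒ P(r−g) = D₀(1+g) ⇒ g(P+D₀) = P·r − D₀
g = (P·r − D₀)/(P + D₀) = (€56,854.97×0.108 − €2,030.00) / (€56,854.97 + €2,030.00) = 0.069803

6.98%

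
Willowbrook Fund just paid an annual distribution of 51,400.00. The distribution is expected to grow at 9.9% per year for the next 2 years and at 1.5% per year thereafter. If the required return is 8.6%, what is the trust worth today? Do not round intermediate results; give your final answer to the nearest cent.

857153.30

D_1 = 56488.60000
D_2 = 62080.97140
Terminal value at year 2: TV = D_2×(1+g_2)/(r−g_2) = 63012.18597/0.071 = 887495.57706
P_0 = D_1/(1+r)^1 + D_2/(1+r)^2 + TV/(1+r)^2
    = 52015.28545 + 52637.93620 + 752500.07381 = 857153.29546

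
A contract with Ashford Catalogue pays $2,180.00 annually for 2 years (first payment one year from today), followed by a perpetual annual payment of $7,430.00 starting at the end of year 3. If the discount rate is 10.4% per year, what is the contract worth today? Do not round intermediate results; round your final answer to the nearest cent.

PV of 2-year annuity: $2,180.00 × [1 − (1+0.104)^−2] / 0.104 = 3763.25877
Perpetuity value at year 2: $7,430.00 / 0.104 = 71442.30769
PV of perpetuity: 71442.30769 / (1+0.104)^2 = 58616.15510
Total PV = 3763.25877 + 58616.15510 = 62379.41387

$62379.41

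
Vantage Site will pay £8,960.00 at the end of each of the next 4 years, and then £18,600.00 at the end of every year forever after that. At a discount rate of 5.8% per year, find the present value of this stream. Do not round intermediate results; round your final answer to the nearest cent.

£287132.49

PV of 4-year annuity: £8,960.00 × [1 − (1+0.058)^−4] / 0.058 = 31190.06374
Perpetuity value at year 4: £18,600.00 / 0.058 = 320689.65517
PV of perpetuity: 320689.65517 / (1+0.058)^4 = 255942.42463
Total PV = 31190.06374 + 255942.42463 = 287132.48838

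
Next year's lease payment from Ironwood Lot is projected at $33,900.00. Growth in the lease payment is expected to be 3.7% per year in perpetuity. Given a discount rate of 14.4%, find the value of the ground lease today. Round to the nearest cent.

Growing perpetuity: P = D₁ / (r − g) = $33,900.0000 / (0.144 − 0.037) = $316,822.43

$316822.43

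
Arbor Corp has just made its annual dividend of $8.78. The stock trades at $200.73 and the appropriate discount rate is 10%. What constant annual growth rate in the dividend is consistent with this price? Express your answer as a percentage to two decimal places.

P = D₀(1+g)/(r−g) ⇒ P(r−g) = D₀(1+g) ⇒ g(P+D₀) = P·r − D₀
g = (P·r − D₀)/(P + D₀) = ($200.73×0.1 − $8.78) / ($200.73 + $8.78) = 0.053902

5.39%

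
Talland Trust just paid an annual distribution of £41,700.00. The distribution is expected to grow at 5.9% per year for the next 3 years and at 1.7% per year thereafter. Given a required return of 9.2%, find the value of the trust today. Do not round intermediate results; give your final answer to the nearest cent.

D_1 = 44160.30000
D_2 = 46765.75770
D_3 = 49524.93740
Terminal value at year 3: TV = D_3×(1+g_2)/(r−g_2) = 50366.86134/0.075 = 671558.15120
P_0 = D_1/(1+r)^1 + D_2/(1+r)^2 + D_3/(1+r)^3 + TV/(1+r)^3
    = 40439.83516 + 39217.75223 + 38032.60038 + 515722.06116 = 633412.24894

£633412.25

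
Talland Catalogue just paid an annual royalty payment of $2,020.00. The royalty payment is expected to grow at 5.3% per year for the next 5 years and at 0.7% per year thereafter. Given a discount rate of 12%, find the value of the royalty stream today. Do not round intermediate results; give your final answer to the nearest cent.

$21649.39

D_1 = 2127.06000
D_2 = 2239.79418
D_3 = 2358.50327
D_4 = 2483.50394
D_5 = 2615.12965
Terminal value at year 5: TV = D_5×(1+g_2)/(r−g_2) = 2633.43556/0.113 = 23304.73948
P_0 = D_1/(1+r)^1 + D_2/(1+r)^2 + D_3/(1+r)^3 + D_4/(1+r)^4 + D_5/(1+r)^5 + TV/(1+r)^5
    = 1899.16071 + 1785.55021 + 1678.73604 + 1578.31165 + 1483.89480 + 13223.73505 = 21649.38846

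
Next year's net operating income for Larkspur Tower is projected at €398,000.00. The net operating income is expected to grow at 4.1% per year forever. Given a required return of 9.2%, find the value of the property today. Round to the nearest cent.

€7803921.57

Growing perpetuity: P = D₁ / (r − g) = €398,000.0000 / (0.092 − 0.041) = €7,803,921.57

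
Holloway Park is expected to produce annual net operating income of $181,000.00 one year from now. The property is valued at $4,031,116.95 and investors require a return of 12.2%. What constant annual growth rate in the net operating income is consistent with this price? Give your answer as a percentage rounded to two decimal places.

7.71%

P = D₁/(r−g) ⇒ g = r − D₁/P = 0.122 − $181,000.00/$4,031,116.95 = 0.077099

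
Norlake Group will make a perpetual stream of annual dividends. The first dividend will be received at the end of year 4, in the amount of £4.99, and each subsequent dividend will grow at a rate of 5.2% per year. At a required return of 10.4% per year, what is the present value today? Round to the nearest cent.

£71.32

Value at end of year 3: C₁ / (r − g) = £4.99 / (0.104 − 0.052) = £95.9615
Discount to today: PV = £95.9615 / (1 + 0.104)^3 = £95.9615 / 1.345573 = £71.32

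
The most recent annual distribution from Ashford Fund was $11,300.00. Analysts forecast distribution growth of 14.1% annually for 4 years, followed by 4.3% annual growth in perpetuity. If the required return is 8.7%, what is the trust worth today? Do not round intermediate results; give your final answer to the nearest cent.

D_1 = 12893.30000
D_2 = 14711.25530
D_3 = 16785.54230
D_4 = 19152.30376
Terminal value at year 4: TV = D_4×(1+g_2)/(r−g_2) = 19975.85282/0.044 = 453996.65507
P_0 = D_1/(1+r)^1 + D_2/(1+r)^2 + D_3/(1+r)^3 + D_4/(1+r)^4 + TV/(1+r)^4
    = 11861.36155 + 12450.61042 + 13069.13200 + 13718.38051 + 325187.97436 = 376287.45883

$376287.46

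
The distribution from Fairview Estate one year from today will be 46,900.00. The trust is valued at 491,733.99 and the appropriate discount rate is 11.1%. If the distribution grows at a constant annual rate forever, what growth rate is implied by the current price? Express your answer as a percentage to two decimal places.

1.56%

P = D₁/(r−g) ⇒ g = r − D₁/P = 0.111 − 46,900.00/491,733.99 = 0.015623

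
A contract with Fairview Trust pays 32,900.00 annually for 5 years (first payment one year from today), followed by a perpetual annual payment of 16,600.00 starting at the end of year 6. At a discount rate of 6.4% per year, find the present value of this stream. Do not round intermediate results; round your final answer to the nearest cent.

327295.78

PV of 5-year annuity: 32,900.00 × [1 − (1+0.064)^−5] / 0.064 = 137091.63670
Perpetuity value at year 5: 16,600.00 / 0.064 = 259375.00000
PV of perpetuity: 259375.00000 / (1+0.064)^5 = 190204.14379
Total PV = 137091.63670 + 190204.14379 = 327295.78049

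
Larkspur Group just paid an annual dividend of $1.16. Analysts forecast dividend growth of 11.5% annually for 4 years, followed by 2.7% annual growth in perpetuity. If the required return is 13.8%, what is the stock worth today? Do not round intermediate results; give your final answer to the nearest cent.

D_1 = 1.29340
D_2 = 1.44214
D_3 = 1.60799
D_4 = 1.79291
Terminal value at year 4: TV = D_4×(1+g_2)/(r−g_2) = 1.84131/0.111 = 16.58842
P_0 = D_1/(1+r)^1 + D_2/(1+r)^2 + D_3/(1+r)^3 + D_4/(1+r)^4 + TV/(1+r)^4
    = 1.13656 + 1.11358 + 1.09108 + 1.06903 + 9.89090 = 14.30115

$14.30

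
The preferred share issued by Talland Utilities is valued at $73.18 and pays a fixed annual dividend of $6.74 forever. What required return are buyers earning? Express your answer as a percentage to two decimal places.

9.21%

P = C/r ⇒ r = C/P = $6.74/$73.18 = 0.092102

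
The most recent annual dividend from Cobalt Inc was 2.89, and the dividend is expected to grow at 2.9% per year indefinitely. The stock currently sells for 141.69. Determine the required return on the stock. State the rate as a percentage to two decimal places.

D₁ = 2.89 × 1.029 = 2.9738
P = D₁/(r − g) ⇒ r = D₁/P + g = 2.9738/141.69 + 0.029 = 0.020988 + 0.029 = 0.049988

5.00%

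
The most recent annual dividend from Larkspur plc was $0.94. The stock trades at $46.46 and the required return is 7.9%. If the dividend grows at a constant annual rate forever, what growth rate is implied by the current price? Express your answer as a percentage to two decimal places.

P = D₀(1+g)/(r−g) ⇒ P(r−g) = D₀(1+g) ⇒ g(P+D₀) = P·r − D₀
g = (P·r − D₀)/(P + D₀) = ($46.46×0.079 − $0.94) / ($46.46 + $0.94) = 0.057602

5.76%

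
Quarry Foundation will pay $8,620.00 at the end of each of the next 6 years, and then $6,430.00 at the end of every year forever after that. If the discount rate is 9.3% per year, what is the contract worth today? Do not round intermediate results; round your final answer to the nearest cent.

$78876.69

PV of 6-year annuity: $8,620.00 × [1 − (1+0.093)^−6] / 0.093 = 38325.18074
Perpetuity value at year 6: $6,430.00 / 0.093 = 69139.78495
PV of perpetuity: 69139.78495 / (1+0.093)^6 = 40551.51207
Total PV = 38325.18074 + 40551.51207 = 78876.69282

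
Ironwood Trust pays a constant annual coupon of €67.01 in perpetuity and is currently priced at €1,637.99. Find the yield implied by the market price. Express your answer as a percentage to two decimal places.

4.09%

P = C/r ⇒ r = C/P = €67.01/€1,637.99 = 0.040910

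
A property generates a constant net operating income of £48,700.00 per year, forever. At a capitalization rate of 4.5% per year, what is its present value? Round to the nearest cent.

£1082222.22

Level perpetuity: PV = C / r = £48,700.00 / 0.045 = £1,082,222.22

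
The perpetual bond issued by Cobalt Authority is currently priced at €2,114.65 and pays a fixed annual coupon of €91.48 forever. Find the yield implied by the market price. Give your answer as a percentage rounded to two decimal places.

P = C/r ⇒ r = C/P = €91.48/€2,114.65 = 0.043260

4.33%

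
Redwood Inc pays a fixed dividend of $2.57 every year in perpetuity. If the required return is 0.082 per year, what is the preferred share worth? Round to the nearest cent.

Level perpetuity: PV = C / r = $2.57 / 0.082 = $31.34

$31.34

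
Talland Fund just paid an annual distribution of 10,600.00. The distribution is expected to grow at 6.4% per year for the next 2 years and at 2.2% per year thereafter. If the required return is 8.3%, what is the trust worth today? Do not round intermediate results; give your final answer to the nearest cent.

192062.12

D_1 = 11278.40000
D_2 = 12000.21760
Terminal value at year 2: TV = D_2×(1+g_2)/(r−g_2) = 12264.22239/0.061 = 201052.82602
P_0 = D_1/(1+r)^1 + D_2/(1+r)^2 + TV/(1+r)^2
    = 10414.03509 + 10231.33272 + 171416.75471 = 192062.12252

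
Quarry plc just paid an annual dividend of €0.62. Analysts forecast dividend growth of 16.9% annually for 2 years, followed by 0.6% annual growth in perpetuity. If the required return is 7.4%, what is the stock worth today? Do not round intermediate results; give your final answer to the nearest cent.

D_1 = 0.72478
D_2 = 0.84727
Terminal value at year 2: TV = D_2×(1+g_2)/(r−g_2) = 0.85235/0.068 = 12.53458
P_0 = D_1/(1+r)^1 + D_2/(1+r)^2 + TV/(1+r)^2
    = 0.67484 + 0.73453 + 10.86679 = 12.27616

€12.28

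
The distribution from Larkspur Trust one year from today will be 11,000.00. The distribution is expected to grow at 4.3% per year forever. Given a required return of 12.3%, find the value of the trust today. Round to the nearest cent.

137500.00

Growing perpetuity: P = D₁ / (r − g) = 11,000.0000 / (0.123 − 0.043) = 137,500.00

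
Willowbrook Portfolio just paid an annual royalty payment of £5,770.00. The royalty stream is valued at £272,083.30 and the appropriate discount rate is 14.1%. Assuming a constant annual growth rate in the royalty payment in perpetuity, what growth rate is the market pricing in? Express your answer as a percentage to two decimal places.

P = D₀(1+g)/(r−g) ⇒ P(r−g) = D₀(1+g) ⇒ g(P+D₀) = P·r − D₀
g = (P·r − D₀)/(P + D₀) = (£272,083.30×0.141 − £5,770.00) / (£272,083.30 + £5,770.00) = 0.117306

11.73%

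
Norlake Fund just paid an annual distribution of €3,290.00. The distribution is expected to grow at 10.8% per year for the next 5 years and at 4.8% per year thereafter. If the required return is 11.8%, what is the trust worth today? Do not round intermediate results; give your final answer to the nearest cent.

€63106.01

D_1 = 3645.32000
D_2 = 4039.01456
D_3 = 4475.22813
D_4 = 4958.55277
D_5 = 5494.07647
Terminal value at year 5: TV = D_5×(1+g_2)/(r−g_2) = 5757.79214/0.07 = 82254.17344
P_0 = D_1/(1+r)^1 + D_2/(1+r)^2 + D_3/(1+r)^3 + D_4/(1+r)^4 + D_5/(1+r)^5 + TV/(1+r)^5
    = 3260.57245 + 3231.40812 + 3202.50465 + 3173.85970 + 3145.47098 + 47092.19404 = 63106.00993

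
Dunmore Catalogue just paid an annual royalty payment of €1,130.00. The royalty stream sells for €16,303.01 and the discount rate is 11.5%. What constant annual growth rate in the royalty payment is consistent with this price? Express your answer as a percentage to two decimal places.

4.27%

P = D₀(1+g)/(r−g) ⇒ P(r−g) = D₀(1+g) ⇒ g(P+D₀) = P·r − D₀
g = (P·r − D₀)/(P + D₀) = (€16,303.01×0.115 − €1,130.00) / (€16,303.01 + €1,130.00) = 0.042726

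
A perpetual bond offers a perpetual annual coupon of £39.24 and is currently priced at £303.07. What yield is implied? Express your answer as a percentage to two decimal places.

P = C/r ⇒ r = C/P = £39.24/£303.07 = 0.129475

12.95%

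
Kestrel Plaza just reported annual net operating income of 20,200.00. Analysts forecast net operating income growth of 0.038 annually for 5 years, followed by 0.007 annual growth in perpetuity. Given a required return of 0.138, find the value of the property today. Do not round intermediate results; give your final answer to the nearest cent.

175331.32

D_1 = 20967.60000
D_2 = 21764.36880
D_3 = 22591.41481
D_4 = 23449.88858
D_5 = 24340.98434
Terminal value at year 5: TV = D_5×(1+g_2)/(r−g_2) = 24511.37123/0.131 = 187109.70407
P_0 = D_1/(1+r)^1 + D_2/(1+r)^2 + D_3/(1+r)^3 + D_4/(1+r)^4 + D_5/(1+r)^5 + TV/(1+r)^5
    = 18424.95606 + 16805.89138 + 15329.09952 + 13982.07847 + 12753.42483 + 98035.86873 = 175331.31900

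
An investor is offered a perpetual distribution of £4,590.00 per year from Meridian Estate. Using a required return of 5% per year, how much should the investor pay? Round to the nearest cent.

Level perpetuity: PV = C / r = £4,590.00 / 0.05 = £91,800.00

£91800.00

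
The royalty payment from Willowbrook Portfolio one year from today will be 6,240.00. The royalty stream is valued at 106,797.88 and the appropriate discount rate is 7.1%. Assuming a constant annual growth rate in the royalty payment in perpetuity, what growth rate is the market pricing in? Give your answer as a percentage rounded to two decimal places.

1.26%

P = D₁/(r−g) ⇒ g = r − D₁/P = 0.071 − 6,240.00/106,797.88 = 0.012572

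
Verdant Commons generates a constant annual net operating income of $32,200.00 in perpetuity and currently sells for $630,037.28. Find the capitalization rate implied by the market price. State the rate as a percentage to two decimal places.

5.11%

P = C/r ⇒ r = C/P = $32,200.00/$630,037.28 = 0.051108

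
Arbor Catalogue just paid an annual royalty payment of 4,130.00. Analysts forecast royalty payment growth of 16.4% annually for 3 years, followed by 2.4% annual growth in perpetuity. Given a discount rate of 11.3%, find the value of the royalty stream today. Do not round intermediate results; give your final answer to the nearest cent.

67914.80

D_1 = 4807.32000
D_2 = 5595.72048
D_3 = 6513.41864
Terminal value at year 3: TV = D_3×(1+g_2)/(r−g_2) = 6669.74069/0.089 = 74940.90658
P_0 = D_1/(1+r)^1 + D_2/(1+r)^2 + D_3/(1+r)^3 + TV/(1+r)^3
    = 4319.24528 + 4517.16218 + 4724.14805 + 54354.24274 = 67914.79826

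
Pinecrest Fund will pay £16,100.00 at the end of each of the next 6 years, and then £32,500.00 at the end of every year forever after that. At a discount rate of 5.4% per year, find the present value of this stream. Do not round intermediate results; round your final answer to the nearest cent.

PV of 6-year annuity: £16,100.00 × [1 − (1+0.054)^−6] / 0.054 = 80683.60794
Perpetuity value at year 6: £32,500.00 / 0.054 = 601851.85185
PV of perpetuity: 601851.85185 / (1+0.054)^6 = 438981.21470
Total PV = 80683.60794 + 438981.21470 = 519664.82264

£519664.82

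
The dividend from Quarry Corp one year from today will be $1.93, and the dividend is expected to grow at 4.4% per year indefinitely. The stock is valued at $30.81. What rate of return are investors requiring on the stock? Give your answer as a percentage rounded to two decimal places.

P = D₁/(r − g) ⇒ r = D₁/P + g = $1.9300/$30.81 + 0.044 = 0.062642 + 0.044 = 0.106642

10.66%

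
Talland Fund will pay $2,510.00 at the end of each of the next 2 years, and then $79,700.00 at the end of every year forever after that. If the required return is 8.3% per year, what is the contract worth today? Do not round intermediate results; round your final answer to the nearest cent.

PV of 2-year annuity: $2,510.00 × [1 − (1+0.083)^−2] / 0.083 = 4457.65115
Perpetuity value at year 2: $79,700.00 / 0.083 = 960240.96386
PV of perpetuity: 960240.96386 / (1+0.083)^2 = 818697.22016
Total PV = 4457.65115 + 818697.22016 = 823154.87131

$823154.87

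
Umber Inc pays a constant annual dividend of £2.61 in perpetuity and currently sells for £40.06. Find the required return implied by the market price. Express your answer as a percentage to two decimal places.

P = C/r ⇒ r = C/P = £2.61/£40.06 = 0.065152

6.52%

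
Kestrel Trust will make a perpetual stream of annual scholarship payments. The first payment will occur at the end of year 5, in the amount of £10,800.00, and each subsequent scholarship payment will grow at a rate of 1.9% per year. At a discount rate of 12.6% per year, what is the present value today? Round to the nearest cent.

£62789.41

Value at end of year 4: C₁ / (r − g) = £10,800.00 / (0.126 − 0.019) = £100,934.5794
Discount to today: PV = £100,934.5794 / (1 + 0.126)^4 = £100,934.5794 / 1.607510 = £62,789.41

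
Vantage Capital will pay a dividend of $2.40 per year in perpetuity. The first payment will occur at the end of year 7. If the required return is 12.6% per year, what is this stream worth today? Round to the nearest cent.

Value at end of year 6: C / r = $2.40 / 0.126 = $19.0476
Discount to today: PV = $19.0476 / (1 + 0.126)^6 = $19.0476 / 2.038123 = $9.35

$9.35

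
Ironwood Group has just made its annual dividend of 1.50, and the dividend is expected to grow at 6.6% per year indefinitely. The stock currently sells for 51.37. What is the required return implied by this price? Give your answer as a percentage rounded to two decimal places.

D₁ = 1.50 × 1.066 = 1.5990
P = D₁/(r − g) ⇒ r = D₁/P + g = 1.5990/51.37 + 0.066 = 0.031127 + 0.066 = 0.097127

9.71%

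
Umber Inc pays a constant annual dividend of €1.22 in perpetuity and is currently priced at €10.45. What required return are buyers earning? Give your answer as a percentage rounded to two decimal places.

P = C/r ⇒ r = C/P = €1.22/€10.45 = 0.116746

11.67%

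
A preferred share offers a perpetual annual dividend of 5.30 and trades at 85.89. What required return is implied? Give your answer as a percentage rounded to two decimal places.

6.17%

P = C/r ⇒ r = C/P = 5.30/85.89 = 0.061707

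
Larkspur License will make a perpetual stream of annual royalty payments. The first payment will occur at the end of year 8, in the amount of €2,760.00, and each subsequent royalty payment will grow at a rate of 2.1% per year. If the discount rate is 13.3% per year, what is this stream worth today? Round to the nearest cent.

Value at end of year 7: C₁ / (r − g) = €2,760.00 / (0.133 − 0.021) = €24,642.8571
Discount to today: PV = €24,642.8571 / (1 + 0.133)^7 = €24,642.8571 / 2.396676 = €10,282.10

€10282.10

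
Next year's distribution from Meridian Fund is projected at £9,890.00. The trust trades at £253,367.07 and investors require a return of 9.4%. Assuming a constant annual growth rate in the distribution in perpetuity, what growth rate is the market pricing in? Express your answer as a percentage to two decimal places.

P = D₁/(r−g) ⇒ g = r − D₁/P = 0.094 − £9,890.00/£253,367.07 = 0.054966

5.50%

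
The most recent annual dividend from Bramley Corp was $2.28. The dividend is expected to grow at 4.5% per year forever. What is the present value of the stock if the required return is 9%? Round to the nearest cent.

$52.95

D₁ = D₀ × (1 + g) = $2.28 × 1.045 = $2.3826
Growing perpetuity: P = D₁ / (r − g) = $2.3826 / (0.09 − 0.045) = $52.95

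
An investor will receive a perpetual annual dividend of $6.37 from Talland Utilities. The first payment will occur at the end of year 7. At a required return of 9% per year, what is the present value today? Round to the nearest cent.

Value at end of year 6: C / r = $6.37 / 0.09 = $70.7778
Discount to today: PV = $70.7778 / (1 + 0.09)^6 = $70.7778 / 1.677100 = $42.20

$42.20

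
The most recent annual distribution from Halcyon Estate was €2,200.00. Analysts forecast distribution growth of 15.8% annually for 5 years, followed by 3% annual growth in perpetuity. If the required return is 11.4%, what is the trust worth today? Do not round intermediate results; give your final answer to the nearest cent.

D_1 = 2547.60000
D_2 = 2950.12080
D_3 = 3416.23989
D_4 = 3956.00579
D_5 = 4581.05470
Terminal value at year 5: TV = D_5×(1+g_2)/(r−g_2) = 4718.48634/0.084 = 56172.45648
P_0 = D_1/(1+r)^1 + D_2/(1+r)^2 + D_3/(1+r)^3 + D_4/(1+r)^4 + D_5/(1+r)^5 + TV/(1+r)^5
    = 2286.89408 + 2377.22023 + 2471.11403 + 2568.71638 + 2670.17376 + 32741.41633 = 45115.53481

€45115.53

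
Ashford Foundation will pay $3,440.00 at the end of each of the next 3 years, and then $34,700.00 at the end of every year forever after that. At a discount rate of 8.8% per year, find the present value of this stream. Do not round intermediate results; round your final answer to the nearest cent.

$314907.01

PV of 3-year annuity: $3,440.00 × [1 − (1+0.088)^−3] / 0.088 = 8738.78533
Perpetuity value at year 3: $34,700.00 / 0.088 = 394318.18182
PV of perpetuity: 394318.18182 / (1+0.088)^3 = 306168.22511
Total PV = 8738.78533 + 306168.22511 = 314907.01044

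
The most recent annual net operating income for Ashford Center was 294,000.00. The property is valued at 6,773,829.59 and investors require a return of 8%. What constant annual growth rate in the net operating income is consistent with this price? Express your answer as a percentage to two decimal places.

P = D₀(1+g)/(r−g) ⇒ P(r−g) = D₀(1+g) ⇒ g(P+D₀) = P·r − D₀
g = (P·r − D₀)/(P + D₀) = (6,773,829.59×0.08 − 294,000.00) / (6,773,829.59 + 294,000.00) = 0.035075

3.51%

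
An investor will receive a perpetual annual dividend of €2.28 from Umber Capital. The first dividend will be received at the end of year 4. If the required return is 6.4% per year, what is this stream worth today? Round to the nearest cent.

€29.58

Value at end of year 3: C / r = €2.28 / 0.064 = €35.6250
Discount to today: PV = €35.6250 / (1 + 0.064)^3 = €35.6250 / 1.204550 = €29.58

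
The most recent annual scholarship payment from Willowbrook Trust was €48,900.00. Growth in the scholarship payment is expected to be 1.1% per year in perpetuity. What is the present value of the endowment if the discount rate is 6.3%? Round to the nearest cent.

D₁ = D₀ × (1 + g) = €48,900.00 × 1.011 = €49,437.9000
Growing perpetuity: P = D₁ / (r − g) = €49,437.9000 / (0.063 − 0.011) = €950,728.85

€950728.85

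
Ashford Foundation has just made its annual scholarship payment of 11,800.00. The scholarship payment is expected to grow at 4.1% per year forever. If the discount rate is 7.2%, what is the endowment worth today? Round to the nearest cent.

396251.61

D₁ = D₀ × (1 + g) = 11,800.00 × 1.041 = 12,283.8000
Growing perpetuity: P = D₁ / (r − g) = 12,283.8000 / (0.072 − 0.041) = 396,251.61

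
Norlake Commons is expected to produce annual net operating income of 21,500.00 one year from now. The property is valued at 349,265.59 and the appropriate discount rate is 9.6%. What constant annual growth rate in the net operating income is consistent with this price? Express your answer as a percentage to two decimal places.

3.44%

P = D₁/(r−g) ⇒ g = r − D₁/P = 0.096 − 21,500.00/349,265.59 = 0.034442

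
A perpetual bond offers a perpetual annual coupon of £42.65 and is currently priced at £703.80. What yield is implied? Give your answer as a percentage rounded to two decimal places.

6.06%

P = C/r ⇒ r = C/P = £42.65/£703.80 = 0.060600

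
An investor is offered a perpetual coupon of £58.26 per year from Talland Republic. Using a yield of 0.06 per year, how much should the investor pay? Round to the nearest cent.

£971.00

Level perpetuity: PV = C / r = £58.26 / 0.06 = £971.00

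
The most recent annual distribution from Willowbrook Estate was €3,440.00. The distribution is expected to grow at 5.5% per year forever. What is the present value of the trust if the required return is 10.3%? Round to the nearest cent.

€75608.33

D₁ = D₀ × (1 + g) = €3,440.00 × 1.055 = €3,629.2000
Growing perpetuity: P = D₁ / (r − g) = €3,629.2000 / (0.103 − 0.055) = €75,608.33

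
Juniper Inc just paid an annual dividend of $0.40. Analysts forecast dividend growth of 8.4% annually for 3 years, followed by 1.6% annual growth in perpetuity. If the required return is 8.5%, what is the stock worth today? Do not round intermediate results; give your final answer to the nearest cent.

D_1 = 0.43360
D_2 = 0.47002
D_3 = 0.50950
Terminal value at year 3: TV = D_3×(1+g_2)/(r−g_2) = 0.51766/0.069 = 7.50227
P_0 = D_1/(1+r)^1 + D_2/(1+r)^2 + D_3/(1+r)^3 + TV/(1+r)^3
    = 0.39963 + 0.39926 + 0.39890 + 5.87358 = 7.07137

$7.07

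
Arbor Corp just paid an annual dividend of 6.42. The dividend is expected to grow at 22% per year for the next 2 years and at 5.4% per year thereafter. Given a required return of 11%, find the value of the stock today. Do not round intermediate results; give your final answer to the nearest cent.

D_1 = 7.83240
D_2 = 9.55553
Terminal value at year 2: TV = D_2×(1+g_2)/(r−g_2) = 10.07153/0.056 = 179.84869
P_0 = D_1/(1+r)^1 + D_2/(1+r)^2 + TV/(1+r)^2
    = 7.05622 + 7.75548 + 145.96923 = 160.78093

160.78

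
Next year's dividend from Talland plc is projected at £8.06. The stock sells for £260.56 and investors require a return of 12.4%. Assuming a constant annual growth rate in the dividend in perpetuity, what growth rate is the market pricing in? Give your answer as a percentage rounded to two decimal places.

P = D₁/(r−g) ⇒ g = r − D₁/P = 0.124 − £8.06/£260.56 = 0.093067

9.31%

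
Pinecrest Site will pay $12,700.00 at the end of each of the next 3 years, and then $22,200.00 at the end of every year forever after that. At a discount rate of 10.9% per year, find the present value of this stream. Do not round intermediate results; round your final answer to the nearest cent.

$180414.00

PV of 3-year annuity: $12,700.00 × [1 − (1+0.109)^−3] / 0.109 = 31089.23411
Perpetuity value at year 3: $22,200.00 / 0.109 = 203669.72477
PV of perpetuity: 203669.72477 / (1+0.109)^3 = 149324.76435
Total PV = 31089.23411 + 149324.76435 = 180413.99847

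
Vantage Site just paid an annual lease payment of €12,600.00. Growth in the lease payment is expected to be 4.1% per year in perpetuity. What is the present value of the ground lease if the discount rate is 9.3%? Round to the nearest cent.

D₁ = D₀ × (1 + g) = €12,600.00 × 1.041 = €13,116.6000
Growing perpetuity: P = D₁ / (r − g) = €13,116.6000 / (0.093 − 0.041) = €252,242.31

€252242.31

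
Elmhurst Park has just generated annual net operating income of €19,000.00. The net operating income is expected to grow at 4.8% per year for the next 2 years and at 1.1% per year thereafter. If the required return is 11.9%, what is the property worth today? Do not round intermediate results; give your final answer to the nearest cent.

€190466.62

D_1 = 19912.00000
D_2 = 20867.77600
Terminal value at year 2: TV = D_2×(1+g_2)/(r−g_2) = 21097.32154/0.108 = 195345.56978
P_0 = D_1/(1+r)^1 + D_2/(1+r)^2 + TV/(1+r)^2
    = 17794.45934 + 16665.40964 + 156006.75135 = 190466.62033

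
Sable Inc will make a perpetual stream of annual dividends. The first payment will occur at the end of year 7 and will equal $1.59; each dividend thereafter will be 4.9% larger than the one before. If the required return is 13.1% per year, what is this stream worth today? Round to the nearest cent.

$9.26

Value at end of year 6: C₁ / (r − g) = $1.59 / (0.131 − 0.049) = $19.3902
Discount to today: PV = $19.3902 / (1 + 0.131)^6 = $19.3902 / 2.093031 = $9.26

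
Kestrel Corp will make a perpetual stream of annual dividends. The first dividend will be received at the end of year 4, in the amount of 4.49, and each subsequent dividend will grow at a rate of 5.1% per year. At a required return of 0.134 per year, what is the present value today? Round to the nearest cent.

37.10

Value at end of year 3: C₁ / (r − g) = 4.49 / (0.134 − 0.051) = 54.0964
Discount to today: PV = 54.0964 / (1 + 0.134)^3 = 54.0964 / 1.458274 = 37.10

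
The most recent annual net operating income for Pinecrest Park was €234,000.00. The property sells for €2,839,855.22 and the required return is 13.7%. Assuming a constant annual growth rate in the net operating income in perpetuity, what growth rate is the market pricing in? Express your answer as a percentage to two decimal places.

5.04%

P = D₀(1+g)/(r−g) ⇒ P(r−g) = D₀(1+g) ⇒ g(P+D₀) = P·r − D₀
g = (P·r − D₀)/(P + D₀) = (€2,839,855.22×0.137 − €234,000.00) / (€2,839,855.22 + €234,000.00) = 0.050445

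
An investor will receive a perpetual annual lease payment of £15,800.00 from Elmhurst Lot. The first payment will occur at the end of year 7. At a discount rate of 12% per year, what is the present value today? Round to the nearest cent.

Value at end of year 6: C / r = £15,800.00 / 0.12 = £131,666.6667
Discount to today: PV = £131,666.6667 / (1 + 0.12)^6 = £131,666.6667 / 1.973823 = £66,706.43

£66706.43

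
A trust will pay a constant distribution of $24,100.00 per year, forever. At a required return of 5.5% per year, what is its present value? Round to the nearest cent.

$438181.82

Level perpetuity: PV = C / r = $24,100.00 / 0.055 = $438,181.82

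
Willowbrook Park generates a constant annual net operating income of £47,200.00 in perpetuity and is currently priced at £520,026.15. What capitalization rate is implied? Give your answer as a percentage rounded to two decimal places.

P = C/r ⇒ r = C/P = £47,200.00/£520,026.15 = 0.090765

9.08%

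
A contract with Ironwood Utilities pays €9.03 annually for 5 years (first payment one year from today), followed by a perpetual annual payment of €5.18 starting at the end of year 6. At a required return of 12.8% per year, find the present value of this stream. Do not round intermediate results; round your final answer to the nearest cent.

PV of 5-year annuity: €9.03 × [1 − (1+0.128)^−5] / 0.128 = 31.91620
Perpetuity value at year 5: €5.18 / 0.128 = 40.46875
PV of perpetuity: 40.46875 / (1+0.128)^5 = 22.16023
Total PV = 31.91620 + 22.16023 = 54.07643

€54.08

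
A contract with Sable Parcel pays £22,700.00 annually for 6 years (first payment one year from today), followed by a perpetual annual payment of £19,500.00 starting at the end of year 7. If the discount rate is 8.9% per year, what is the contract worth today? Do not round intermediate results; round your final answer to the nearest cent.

£233498.96

PV of 6-year annuity: £22,700.00 × [1 − (1+0.089)^−6] / 0.089 = 102134.67179
Perpetuity value at year 6: £19,500.00 / 0.089 = 219101.12360
PV of perpetuity: 219101.12360 / (1+0.089)^6 = 131364.29100
Total PV = 102134.67179 + 131364.29100 = 233498.96279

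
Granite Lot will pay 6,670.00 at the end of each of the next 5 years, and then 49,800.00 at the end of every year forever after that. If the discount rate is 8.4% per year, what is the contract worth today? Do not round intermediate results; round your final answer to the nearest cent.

PV of 5-year annuity: 6,670.00 × [1 − (1+0.084)^−5] / 0.084 = 26352.96030
Perpetuity value at year 5: 49,800.00 / 0.084 = 592857.14286
PV of perpetuity: 592857.14286 / (1+0.084)^5 = 396098.90853
Total PV = 26352.96030 + 396098.90853 = 422451.86883

422451.87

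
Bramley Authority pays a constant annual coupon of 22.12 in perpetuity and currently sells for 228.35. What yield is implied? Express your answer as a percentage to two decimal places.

9.69%

P = C/r ⇒ r = C/P = 22.12/228.35 = 0.096869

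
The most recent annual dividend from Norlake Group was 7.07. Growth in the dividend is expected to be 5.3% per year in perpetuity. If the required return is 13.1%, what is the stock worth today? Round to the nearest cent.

D₁ = D₀ × (1 + g) = 7.07 × 1.053 = 7.4447
Growing perpetuity: P = D₁ / (r − g) = 7.4447 / (0.131 − 0.053) = 95.45

95.45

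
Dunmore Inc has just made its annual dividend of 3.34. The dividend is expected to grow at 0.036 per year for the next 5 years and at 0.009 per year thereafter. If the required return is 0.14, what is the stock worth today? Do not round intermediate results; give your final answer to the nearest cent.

D_1 = 3.46024
D_2 = 3.58481
D_3 = 3.71386
D_4 = 3.84756
D_5 = 3.98607
Terminal value at year 5: TV = D_5×(1+g_2)/(r−g_2) = 4.02195/0.131 = 30.70189
P_0 = D_1/(1+r)^1 + D_2/(1+r)^2 + D_3/(1+r)^3 + D_4/(1+r)^4 + D_5/(1+r)^5 + TV/(1+r)^5
    = 3.03530 + 2.75839 + 2.50675 + 2.27806 + 2.07024 + 15.94560 = 28.59435

28.59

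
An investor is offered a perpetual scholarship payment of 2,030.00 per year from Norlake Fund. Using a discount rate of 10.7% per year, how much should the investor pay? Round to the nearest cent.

18971.96

Level perpetuity: PV = C / r = 2,030.00 / 0.107 = 18,971.96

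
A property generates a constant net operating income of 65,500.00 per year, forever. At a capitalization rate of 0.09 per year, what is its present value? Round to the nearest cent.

727777.78

Level perpetuity: PV = C / r = 65,500.00 / 0.09 = 727,777.78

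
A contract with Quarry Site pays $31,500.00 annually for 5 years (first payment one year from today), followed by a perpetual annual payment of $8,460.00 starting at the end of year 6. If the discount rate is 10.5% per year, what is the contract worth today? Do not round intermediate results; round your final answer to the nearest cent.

$166806.88

PV of 5-year annuity: $31,500.00 × [1 − (1+0.105)^−5] / 0.105 = 117900.03404
Perpetuity value at year 5: $8,460.00 / 0.105 = 80571.42857
PV of perpetuity: 80571.42857 / (1+0.105)^5 = 48906.84800
Total PV = 117900.03404 + 48906.84800 = 166806.88204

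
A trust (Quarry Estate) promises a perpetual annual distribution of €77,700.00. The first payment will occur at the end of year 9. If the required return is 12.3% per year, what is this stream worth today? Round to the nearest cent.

Value at end of year 8: C / r = €77,700.00 / 0.123 = €631,707.3171
Discount to today: PV = €631,707.3171 / (1 + 0.123)^8 = €631,707.3171 / 2.529520 = €249,734.11

€249734.11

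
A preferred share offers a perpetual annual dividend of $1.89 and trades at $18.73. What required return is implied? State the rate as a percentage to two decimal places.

10.09%

P = C/r ⇒ r = C/P = $1.89/$18.73 = 0.100908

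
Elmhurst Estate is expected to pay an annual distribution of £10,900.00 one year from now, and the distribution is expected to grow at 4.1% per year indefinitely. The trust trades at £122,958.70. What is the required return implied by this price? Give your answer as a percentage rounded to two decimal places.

P = D₁/(r − g) ⇒ r = D₁/P + g = £10,900.0000/£122,958.70 + 0.041 = 0.088648 + 0.041 = 0.129648

12.96%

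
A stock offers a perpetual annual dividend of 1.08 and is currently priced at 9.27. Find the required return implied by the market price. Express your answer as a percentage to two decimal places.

P = C/r ⇒ r = C/P = 1.08/9.27 = 0.116505

11.65%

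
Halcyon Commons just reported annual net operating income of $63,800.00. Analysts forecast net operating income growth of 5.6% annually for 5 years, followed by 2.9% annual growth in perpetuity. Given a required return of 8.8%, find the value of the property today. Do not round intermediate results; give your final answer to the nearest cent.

$1250359.94

D_1 = 67372.80000
D_2 = 71145.67680
D_3 = 75129.83470
D_4 = 79337.10544
D_5 = 83779.98335
Terminal value at year 5: TV = D_5×(1+g_2)/(r−g_2) = 86209.60287/0.059 = 1461179.70959
P_0 = D_1/(1+r)^1 + D_2/(1+r)^2 + D_3/(1+r)^3 + D_4/(1+r)^4 + D_5/(1+r)^5 + TV/(1+r)^5
    = 61923.52941 + 60102.24913 + 58334.53593 + 56618.81428 + 54953.55504 + 958427.25649 = 1250359.94028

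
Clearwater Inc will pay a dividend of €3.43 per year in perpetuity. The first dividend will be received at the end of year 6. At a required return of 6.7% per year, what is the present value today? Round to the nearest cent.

€37.02

Value at end of year 5: C / r = €3.43 / 0.067 = €51.1940
Discount to today: PV = €51.1940 / (1 + 0.067)^5 = €51.1940 / 1.383000 = €37.02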